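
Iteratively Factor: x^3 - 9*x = (x - 3)*(x^2 + 3*x) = (x - 3)*(x + 3)*(x)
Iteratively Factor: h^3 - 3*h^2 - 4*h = (h + 1)*(h^2 - 4*h) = h*(h + 1)*(h - 4)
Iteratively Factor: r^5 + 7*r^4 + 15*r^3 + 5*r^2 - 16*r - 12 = (r + 2)*(r^4 + 5*r^3 + 5*r^2 - 5*r - 6) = (r + 1)*(r + 2)*(r^3 + 4*r^2 + r - 6) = (r + 1)*(r + 2)^2*(r^2 + 2*r - 3) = (r + 1)*(r + 2)^2*(r + 3)*(r - 1)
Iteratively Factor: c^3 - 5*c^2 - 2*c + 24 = (c - 3)*(c^2 - 2*c - 8) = (c - 4)*(c - 3)*(c + 2)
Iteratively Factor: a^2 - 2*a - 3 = (a + 1)*(a - 3)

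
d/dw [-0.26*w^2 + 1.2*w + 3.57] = 1.2 - 0.52*w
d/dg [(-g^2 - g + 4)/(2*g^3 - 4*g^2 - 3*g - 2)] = (2*g^4 + 4*g^3 - 25*g^2 + 36*g + 14)/(4*g^6 - 16*g^5 + 4*g^4 + 16*g^3 + 25*g^2 + 12*g + 4)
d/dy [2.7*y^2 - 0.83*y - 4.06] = 5.4*y - 0.83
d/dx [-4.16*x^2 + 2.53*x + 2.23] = 2.53 - 8.32*x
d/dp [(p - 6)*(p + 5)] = 2*p - 1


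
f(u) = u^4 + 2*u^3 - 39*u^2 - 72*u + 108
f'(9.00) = 2628.00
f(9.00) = 4320.00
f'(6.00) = 540.00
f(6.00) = 0.00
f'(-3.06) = 108.25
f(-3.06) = -6.49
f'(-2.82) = 105.97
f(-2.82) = 19.29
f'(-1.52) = 46.38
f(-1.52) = 125.65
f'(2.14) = -172.24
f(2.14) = -184.11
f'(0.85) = -131.51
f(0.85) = 20.37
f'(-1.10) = 15.74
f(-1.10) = 138.81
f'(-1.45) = 41.52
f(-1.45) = 128.73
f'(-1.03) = 10.33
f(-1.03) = 139.72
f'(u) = 4*u^3 + 6*u^2 - 78*u - 72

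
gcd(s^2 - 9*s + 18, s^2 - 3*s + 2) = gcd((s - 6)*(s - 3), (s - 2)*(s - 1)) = 1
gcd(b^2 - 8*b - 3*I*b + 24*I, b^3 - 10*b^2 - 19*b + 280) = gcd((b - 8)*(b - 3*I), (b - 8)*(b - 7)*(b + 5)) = b - 8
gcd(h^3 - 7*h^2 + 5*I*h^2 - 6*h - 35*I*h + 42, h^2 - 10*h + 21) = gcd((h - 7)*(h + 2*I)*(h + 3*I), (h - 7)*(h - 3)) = h - 7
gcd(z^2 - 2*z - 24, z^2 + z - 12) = z + 4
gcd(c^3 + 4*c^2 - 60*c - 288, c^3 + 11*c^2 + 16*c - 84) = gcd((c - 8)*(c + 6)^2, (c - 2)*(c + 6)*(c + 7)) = c + 6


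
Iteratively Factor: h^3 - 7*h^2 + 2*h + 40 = (h + 2)*(h^2 - 9*h + 20) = (h - 4)*(h + 2)*(h - 5)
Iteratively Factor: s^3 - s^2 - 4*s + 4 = (s - 1)*(s^2 - 4) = (s - 2)*(s - 1)*(s + 2)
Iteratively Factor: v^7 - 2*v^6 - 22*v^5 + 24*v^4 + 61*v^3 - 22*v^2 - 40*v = (v + 4)*(v^6 - 6*v^5 + 2*v^4 + 16*v^3 - 3*v^2 - 10*v) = (v - 5)*(v + 4)*(v^5 - v^4 - 3*v^3 + v^2 + 2*v) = (v - 5)*(v - 2)*(v + 4)*(v^4 + v^3 - v^2 - v) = (v - 5)*(v - 2)*(v + 1)*(v + 4)*(v^3 - v) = v*(v - 5)*(v - 2)*(v + 1)*(v + 4)*(v^2 - 1) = v*(v - 5)*(v - 2)*(v + 1)^2*(v + 4)*(v - 1)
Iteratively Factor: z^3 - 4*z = (z + 2)*(z^2 - 2*z) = (z - 2)*(z + 2)*(z)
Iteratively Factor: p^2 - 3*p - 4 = (p - 4)*(p + 1)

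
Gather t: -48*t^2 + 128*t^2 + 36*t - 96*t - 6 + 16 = 80*t^2 - 60*t + 10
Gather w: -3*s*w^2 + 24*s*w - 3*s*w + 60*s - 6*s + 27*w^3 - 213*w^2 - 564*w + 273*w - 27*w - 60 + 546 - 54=54*s + 27*w^3 + w^2*(-3*s - 213) + w*(21*s - 318) + 432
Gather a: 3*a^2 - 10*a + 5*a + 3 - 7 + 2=3*a^2 - 5*a - 2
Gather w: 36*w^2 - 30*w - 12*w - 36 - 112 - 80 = 36*w^2 - 42*w - 228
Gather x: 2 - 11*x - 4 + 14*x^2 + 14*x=14*x^2 + 3*x - 2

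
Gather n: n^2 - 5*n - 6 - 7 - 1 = n^2 - 5*n - 14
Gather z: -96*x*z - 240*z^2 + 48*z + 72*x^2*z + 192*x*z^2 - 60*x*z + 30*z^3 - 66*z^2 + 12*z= 30*z^3 + z^2*(192*x - 306) + z*(72*x^2 - 156*x + 60)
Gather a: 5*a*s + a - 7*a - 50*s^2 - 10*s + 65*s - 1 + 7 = a*(5*s - 6) - 50*s^2 + 55*s + 6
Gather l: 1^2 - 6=-5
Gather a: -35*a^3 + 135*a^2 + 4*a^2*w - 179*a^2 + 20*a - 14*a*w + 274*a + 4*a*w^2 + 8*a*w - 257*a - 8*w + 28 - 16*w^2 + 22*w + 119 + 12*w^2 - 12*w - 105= -35*a^3 + a^2*(4*w - 44) + a*(4*w^2 - 6*w + 37) - 4*w^2 + 2*w + 42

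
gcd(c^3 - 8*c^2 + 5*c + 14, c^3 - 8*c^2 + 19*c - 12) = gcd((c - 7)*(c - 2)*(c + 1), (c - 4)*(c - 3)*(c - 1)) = 1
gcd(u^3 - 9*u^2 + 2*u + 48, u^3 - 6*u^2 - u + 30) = u^2 - u - 6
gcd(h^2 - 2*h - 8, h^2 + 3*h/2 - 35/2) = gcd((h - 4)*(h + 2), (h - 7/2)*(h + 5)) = 1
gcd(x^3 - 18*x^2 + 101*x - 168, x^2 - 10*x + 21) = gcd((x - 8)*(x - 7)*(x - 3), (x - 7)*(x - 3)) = x^2 - 10*x + 21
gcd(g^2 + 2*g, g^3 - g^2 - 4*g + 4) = g + 2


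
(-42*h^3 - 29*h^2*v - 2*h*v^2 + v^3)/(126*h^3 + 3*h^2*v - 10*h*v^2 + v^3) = (2*h + v)/(-6*h + v)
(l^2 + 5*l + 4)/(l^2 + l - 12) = (l + 1)/(l - 3)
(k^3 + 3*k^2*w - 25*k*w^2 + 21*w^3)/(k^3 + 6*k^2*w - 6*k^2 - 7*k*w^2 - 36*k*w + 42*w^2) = (k - 3*w)/(k - 6)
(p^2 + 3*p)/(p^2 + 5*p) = (p + 3)/(p + 5)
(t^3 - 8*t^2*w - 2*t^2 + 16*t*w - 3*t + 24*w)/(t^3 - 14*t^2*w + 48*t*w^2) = (t^2 - 2*t - 3)/(t*(t - 6*w))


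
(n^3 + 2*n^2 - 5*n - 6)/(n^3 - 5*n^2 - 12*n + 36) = (n + 1)/(n - 6)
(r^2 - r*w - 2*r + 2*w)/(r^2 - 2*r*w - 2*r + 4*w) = (r - w)/(r - 2*w)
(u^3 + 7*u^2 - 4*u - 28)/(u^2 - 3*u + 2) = (u^2 + 9*u + 14)/(u - 1)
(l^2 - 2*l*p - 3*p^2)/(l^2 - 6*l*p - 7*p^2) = (-l + 3*p)/(-l + 7*p)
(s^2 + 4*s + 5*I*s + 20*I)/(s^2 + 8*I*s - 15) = (s + 4)/(s + 3*I)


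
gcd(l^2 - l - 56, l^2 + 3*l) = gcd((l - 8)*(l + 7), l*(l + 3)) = 1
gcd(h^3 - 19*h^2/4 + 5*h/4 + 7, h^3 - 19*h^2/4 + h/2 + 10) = h - 4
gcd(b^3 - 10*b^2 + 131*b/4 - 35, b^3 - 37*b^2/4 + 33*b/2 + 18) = b - 4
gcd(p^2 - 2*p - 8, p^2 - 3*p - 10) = p + 2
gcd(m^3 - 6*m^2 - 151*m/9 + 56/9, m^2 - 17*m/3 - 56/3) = m^2 - 17*m/3 - 56/3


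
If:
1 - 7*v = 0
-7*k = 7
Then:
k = -1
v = 1/7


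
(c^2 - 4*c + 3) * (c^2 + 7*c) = c^4 + 3*c^3 - 25*c^2 + 21*c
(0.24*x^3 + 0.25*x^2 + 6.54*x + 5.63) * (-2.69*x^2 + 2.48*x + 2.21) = -0.6456*x^5 - 0.0773*x^4 - 16.4422*x^3 + 1.627*x^2 + 28.4158*x + 12.4423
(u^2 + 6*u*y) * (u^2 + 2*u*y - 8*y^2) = u^4 + 8*u^3*y + 4*u^2*y^2 - 48*u*y^3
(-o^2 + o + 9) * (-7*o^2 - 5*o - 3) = 7*o^4 - 2*o^3 - 65*o^2 - 48*o - 27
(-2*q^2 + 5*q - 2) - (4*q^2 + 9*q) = -6*q^2 - 4*q - 2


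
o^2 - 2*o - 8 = (o - 4)*(o + 2)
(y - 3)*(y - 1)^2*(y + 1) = y^4 - 4*y^3 + 2*y^2 + 4*y - 3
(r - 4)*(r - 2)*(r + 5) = r^3 - r^2 - 22*r + 40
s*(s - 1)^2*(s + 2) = s^4 - 3*s^2 + 2*s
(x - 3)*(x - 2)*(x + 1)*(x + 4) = x^4 - 15*x^2 + 10*x + 24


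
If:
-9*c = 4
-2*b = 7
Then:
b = -7/2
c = -4/9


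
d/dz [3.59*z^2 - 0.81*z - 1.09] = 7.18*z - 0.81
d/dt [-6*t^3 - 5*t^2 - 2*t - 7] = -18*t^2 - 10*t - 2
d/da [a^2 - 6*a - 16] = 2*a - 6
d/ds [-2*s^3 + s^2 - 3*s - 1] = -6*s^2 + 2*s - 3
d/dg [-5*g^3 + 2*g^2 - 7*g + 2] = -15*g^2 + 4*g - 7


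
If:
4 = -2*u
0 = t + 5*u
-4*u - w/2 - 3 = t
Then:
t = 10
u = -2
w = -10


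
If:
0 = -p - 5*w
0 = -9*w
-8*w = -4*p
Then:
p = 0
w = 0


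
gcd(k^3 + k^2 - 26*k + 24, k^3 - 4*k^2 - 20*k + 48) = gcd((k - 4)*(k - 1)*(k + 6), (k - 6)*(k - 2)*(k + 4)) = 1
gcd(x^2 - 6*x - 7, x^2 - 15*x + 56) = x - 7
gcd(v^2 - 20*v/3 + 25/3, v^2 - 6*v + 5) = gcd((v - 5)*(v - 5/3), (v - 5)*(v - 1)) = v - 5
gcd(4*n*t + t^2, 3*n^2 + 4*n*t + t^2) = 1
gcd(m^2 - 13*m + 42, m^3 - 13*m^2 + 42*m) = m^2 - 13*m + 42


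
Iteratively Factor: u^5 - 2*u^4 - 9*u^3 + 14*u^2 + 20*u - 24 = (u + 2)*(u^4 - 4*u^3 - u^2 + 16*u - 12) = (u + 2)^2*(u^3 - 6*u^2 + 11*u - 6) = (u - 2)*(u + 2)^2*(u^2 - 4*u + 3) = (u - 2)*(u - 1)*(u + 2)^2*(u - 3)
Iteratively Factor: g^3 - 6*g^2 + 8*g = (g)*(g^2 - 6*g + 8) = g*(g - 2)*(g - 4)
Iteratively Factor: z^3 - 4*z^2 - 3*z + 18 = (z - 3)*(z^2 - z - 6) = (z - 3)*(z + 2)*(z - 3)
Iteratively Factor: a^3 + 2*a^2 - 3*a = (a - 1)*(a^2 + 3*a) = a*(a - 1)*(a + 3)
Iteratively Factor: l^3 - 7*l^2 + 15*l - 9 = (l - 3)*(l^2 - 4*l + 3) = (l - 3)*(l - 1)*(l - 3)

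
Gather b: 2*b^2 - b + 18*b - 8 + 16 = 2*b^2 + 17*b + 8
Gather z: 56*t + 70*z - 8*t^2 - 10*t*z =-8*t^2 + 56*t + z*(70 - 10*t)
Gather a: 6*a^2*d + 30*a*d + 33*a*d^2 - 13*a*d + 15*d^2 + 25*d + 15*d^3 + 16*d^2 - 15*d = 6*a^2*d + a*(33*d^2 + 17*d) + 15*d^3 + 31*d^2 + 10*d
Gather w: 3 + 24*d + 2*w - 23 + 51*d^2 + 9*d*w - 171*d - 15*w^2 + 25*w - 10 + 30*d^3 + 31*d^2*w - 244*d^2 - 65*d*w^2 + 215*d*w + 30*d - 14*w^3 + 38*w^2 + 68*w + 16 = 30*d^3 - 193*d^2 - 117*d - 14*w^3 + w^2*(23 - 65*d) + w*(31*d^2 + 224*d + 95) - 14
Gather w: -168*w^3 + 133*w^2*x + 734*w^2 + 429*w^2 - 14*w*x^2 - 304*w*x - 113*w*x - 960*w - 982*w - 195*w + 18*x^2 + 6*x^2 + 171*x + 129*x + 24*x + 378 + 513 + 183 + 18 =-168*w^3 + w^2*(133*x + 1163) + w*(-14*x^2 - 417*x - 2137) + 24*x^2 + 324*x + 1092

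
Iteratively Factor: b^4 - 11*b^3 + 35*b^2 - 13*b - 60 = (b - 4)*(b^3 - 7*b^2 + 7*b + 15) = (b - 4)*(b - 3)*(b^2 - 4*b - 5) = (b - 4)*(b - 3)*(b + 1)*(b - 5)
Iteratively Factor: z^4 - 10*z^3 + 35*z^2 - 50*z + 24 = (z - 3)*(z^3 - 7*z^2 + 14*z - 8) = (z - 3)*(z - 1)*(z^2 - 6*z + 8) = (z - 4)*(z - 3)*(z - 1)*(z - 2)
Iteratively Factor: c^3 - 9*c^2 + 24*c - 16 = (c - 1)*(c^2 - 8*c + 16) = (c - 4)*(c - 1)*(c - 4)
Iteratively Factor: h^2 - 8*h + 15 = (h - 3)*(h - 5)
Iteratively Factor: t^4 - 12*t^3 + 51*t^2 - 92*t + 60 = (t - 3)*(t^3 - 9*t^2 + 24*t - 20) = (t - 5)*(t - 3)*(t^2 - 4*t + 4) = (t - 5)*(t - 3)*(t - 2)*(t - 2)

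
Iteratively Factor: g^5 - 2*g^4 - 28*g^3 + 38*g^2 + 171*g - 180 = (g + 4)*(g^4 - 6*g^3 - 4*g^2 + 54*g - 45) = (g - 5)*(g + 4)*(g^3 - g^2 - 9*g + 9) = (g - 5)*(g - 1)*(g + 4)*(g^2 - 9) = (g - 5)*(g - 1)*(g + 3)*(g + 4)*(g - 3)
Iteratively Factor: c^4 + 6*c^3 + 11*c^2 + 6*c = (c + 3)*(c^3 + 3*c^2 + 2*c) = c*(c + 3)*(c^2 + 3*c + 2) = c*(c + 2)*(c + 3)*(c + 1)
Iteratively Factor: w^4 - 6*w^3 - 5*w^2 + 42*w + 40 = (w + 1)*(w^3 - 7*w^2 + 2*w + 40) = (w - 5)*(w + 1)*(w^2 - 2*w - 8) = (w - 5)*(w - 4)*(w + 1)*(w + 2)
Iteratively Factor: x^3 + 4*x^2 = (x)*(x^2 + 4*x) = x*(x + 4)*(x)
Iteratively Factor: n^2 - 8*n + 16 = (n - 4)*(n - 4)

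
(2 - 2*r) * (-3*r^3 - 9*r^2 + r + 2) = 6*r^4 + 12*r^3 - 20*r^2 - 2*r + 4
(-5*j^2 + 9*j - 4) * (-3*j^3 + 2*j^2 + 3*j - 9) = 15*j^5 - 37*j^4 + 15*j^3 + 64*j^2 - 93*j + 36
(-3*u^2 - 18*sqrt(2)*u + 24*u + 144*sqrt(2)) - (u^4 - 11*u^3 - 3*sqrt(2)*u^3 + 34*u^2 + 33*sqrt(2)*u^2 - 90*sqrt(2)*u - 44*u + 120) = -u^4 + 3*sqrt(2)*u^3 + 11*u^3 - 33*sqrt(2)*u^2 - 37*u^2 + 68*u + 72*sqrt(2)*u - 120 + 144*sqrt(2)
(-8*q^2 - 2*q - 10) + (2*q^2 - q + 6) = -6*q^2 - 3*q - 4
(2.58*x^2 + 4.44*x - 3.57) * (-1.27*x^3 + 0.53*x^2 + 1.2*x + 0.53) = -3.2766*x^5 - 4.2714*x^4 + 9.9831*x^3 + 4.8033*x^2 - 1.9308*x - 1.8921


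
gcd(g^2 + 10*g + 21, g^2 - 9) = g + 3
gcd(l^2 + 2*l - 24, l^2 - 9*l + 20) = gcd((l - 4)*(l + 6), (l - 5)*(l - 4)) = l - 4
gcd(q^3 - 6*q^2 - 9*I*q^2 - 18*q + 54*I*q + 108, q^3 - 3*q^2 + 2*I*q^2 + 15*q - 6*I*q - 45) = q - 3*I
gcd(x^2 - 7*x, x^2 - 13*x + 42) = x - 7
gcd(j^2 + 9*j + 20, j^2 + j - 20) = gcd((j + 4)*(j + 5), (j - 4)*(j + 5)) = j + 5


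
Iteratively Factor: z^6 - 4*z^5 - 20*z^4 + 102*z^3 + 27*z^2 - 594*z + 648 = (z - 2)*(z^5 - 2*z^4 - 24*z^3 + 54*z^2 + 135*z - 324) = (z - 3)*(z - 2)*(z^4 + z^3 - 21*z^2 - 9*z + 108) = (z - 3)^2*(z - 2)*(z^3 + 4*z^2 - 9*z - 36) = (z - 3)^2*(z - 2)*(z + 3)*(z^2 + z - 12) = (z - 3)^3*(z - 2)*(z + 3)*(z + 4)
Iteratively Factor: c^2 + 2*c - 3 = (c - 1)*(c + 3)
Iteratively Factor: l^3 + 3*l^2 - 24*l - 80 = (l + 4)*(l^2 - l - 20) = (l + 4)^2*(l - 5)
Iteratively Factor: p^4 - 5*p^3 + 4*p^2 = (p - 1)*(p^3 - 4*p^2) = p*(p - 1)*(p^2 - 4*p) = p^2*(p - 1)*(p - 4)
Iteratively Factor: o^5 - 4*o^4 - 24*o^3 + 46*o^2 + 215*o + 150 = (o - 5)*(o^4 + o^3 - 19*o^2 - 49*o - 30) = (o - 5)^2*(o^3 + 6*o^2 + 11*o + 6) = (o - 5)^2*(o + 2)*(o^2 + 4*o + 3) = (o - 5)^2*(o + 2)*(o + 3)*(o + 1)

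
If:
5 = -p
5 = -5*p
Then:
No Solution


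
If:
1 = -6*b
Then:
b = -1/6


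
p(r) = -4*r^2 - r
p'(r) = -8*r - 1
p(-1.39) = -6.34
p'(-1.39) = 10.12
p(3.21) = -44.43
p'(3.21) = -26.68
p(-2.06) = -14.91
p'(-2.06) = 15.48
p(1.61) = -11.98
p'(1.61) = -13.88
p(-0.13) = 0.06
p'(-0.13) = 0.04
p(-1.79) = -11.03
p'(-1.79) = 13.32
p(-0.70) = -1.26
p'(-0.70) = 4.60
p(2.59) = -29.42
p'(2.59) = -21.72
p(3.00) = -39.00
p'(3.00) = -25.00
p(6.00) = -150.00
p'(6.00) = -49.00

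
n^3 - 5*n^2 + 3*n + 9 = (n - 3)^2*(n + 1)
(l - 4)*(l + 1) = l^2 - 3*l - 4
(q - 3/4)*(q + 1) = q^2 + q/4 - 3/4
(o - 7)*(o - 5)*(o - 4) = o^3 - 16*o^2 + 83*o - 140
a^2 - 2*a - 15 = (a - 5)*(a + 3)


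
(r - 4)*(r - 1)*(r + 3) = r^3 - 2*r^2 - 11*r + 12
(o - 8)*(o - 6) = o^2 - 14*o + 48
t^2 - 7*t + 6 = (t - 6)*(t - 1)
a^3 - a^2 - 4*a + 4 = (a - 2)*(a - 1)*(a + 2)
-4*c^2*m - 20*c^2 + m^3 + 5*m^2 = (-2*c + m)*(2*c + m)*(m + 5)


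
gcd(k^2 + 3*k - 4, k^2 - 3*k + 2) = k - 1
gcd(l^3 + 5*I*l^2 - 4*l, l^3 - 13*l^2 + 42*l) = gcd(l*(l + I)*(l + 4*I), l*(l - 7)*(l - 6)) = l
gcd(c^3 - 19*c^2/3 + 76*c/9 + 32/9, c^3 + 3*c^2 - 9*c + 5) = 1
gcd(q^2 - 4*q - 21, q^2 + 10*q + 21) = q + 3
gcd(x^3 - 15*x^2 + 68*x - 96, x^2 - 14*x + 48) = x - 8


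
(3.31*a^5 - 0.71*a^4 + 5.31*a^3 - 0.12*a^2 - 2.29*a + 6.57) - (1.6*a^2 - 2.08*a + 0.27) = 3.31*a^5 - 0.71*a^4 + 5.31*a^3 - 1.72*a^2 - 0.21*a + 6.3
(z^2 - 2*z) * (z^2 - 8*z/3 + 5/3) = z^4 - 14*z^3/3 + 7*z^2 - 10*z/3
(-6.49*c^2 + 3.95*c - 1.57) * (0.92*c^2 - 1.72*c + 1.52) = -5.9708*c^4 + 14.7968*c^3 - 18.1032*c^2 + 8.7044*c - 2.3864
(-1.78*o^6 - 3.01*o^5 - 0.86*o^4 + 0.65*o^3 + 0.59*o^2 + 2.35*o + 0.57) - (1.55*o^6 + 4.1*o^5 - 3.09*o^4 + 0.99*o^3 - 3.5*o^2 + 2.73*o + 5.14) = -3.33*o^6 - 7.11*o^5 + 2.23*o^4 - 0.34*o^3 + 4.09*o^2 - 0.38*o - 4.57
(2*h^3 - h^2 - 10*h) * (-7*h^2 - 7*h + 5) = -14*h^5 - 7*h^4 + 87*h^3 + 65*h^2 - 50*h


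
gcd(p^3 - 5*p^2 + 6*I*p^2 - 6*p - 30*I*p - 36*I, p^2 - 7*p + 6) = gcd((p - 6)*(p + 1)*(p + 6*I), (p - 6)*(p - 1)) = p - 6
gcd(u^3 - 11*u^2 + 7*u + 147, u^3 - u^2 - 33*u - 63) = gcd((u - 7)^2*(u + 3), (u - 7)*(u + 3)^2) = u^2 - 4*u - 21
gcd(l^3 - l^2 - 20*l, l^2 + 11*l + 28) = l + 4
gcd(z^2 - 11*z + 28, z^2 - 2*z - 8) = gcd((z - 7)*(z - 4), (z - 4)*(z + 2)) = z - 4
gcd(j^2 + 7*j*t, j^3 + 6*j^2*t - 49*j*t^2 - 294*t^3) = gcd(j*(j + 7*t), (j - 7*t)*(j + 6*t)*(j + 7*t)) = j + 7*t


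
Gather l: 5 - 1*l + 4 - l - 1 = 8 - 2*l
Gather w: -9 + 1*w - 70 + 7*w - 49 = 8*w - 128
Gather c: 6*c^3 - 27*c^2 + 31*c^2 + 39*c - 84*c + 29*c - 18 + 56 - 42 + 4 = 6*c^3 + 4*c^2 - 16*c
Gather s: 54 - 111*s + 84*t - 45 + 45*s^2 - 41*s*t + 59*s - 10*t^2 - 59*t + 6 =45*s^2 + s*(-41*t - 52) - 10*t^2 + 25*t + 15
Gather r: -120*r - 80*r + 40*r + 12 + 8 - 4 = 16 - 160*r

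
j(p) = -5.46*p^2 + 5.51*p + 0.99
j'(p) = 5.51 - 10.92*p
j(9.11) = -401.95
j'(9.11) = -93.97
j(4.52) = -85.65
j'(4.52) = -43.85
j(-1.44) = -18.27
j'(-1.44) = 21.23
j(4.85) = -100.72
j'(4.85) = -47.45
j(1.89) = -8.10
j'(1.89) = -15.13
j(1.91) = -8.40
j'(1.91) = -15.35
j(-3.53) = -86.50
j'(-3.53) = 44.06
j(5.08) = -111.92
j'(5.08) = -49.96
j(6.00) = -162.51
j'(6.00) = -60.01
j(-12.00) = -851.37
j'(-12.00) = 136.55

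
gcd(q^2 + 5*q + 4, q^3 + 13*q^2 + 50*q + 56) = q + 4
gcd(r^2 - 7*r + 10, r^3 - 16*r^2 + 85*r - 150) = r - 5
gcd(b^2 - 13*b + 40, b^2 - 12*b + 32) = b - 8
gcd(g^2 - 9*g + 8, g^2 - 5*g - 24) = g - 8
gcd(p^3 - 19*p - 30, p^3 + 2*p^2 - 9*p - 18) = p^2 + 5*p + 6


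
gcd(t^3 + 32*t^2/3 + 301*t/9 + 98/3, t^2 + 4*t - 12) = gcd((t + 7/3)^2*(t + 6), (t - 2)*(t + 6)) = t + 6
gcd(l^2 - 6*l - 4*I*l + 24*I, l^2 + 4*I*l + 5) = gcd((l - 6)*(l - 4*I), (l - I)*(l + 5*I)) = 1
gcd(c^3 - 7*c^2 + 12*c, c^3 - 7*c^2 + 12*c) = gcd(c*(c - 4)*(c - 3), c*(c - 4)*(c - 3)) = c^3 - 7*c^2 + 12*c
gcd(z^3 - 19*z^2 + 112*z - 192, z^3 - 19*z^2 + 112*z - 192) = z^3 - 19*z^2 + 112*z - 192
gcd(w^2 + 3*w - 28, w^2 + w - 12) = 1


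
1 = 1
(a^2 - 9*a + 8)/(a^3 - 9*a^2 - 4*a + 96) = (a - 1)/(a^2 - a - 12)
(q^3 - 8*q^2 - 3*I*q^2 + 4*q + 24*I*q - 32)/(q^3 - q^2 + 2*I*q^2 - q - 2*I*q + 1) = (q^2 - 4*q*(2 + I) + 32*I)/(q^2 + q*(-1 + I) - I)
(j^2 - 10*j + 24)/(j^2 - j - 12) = (j - 6)/(j + 3)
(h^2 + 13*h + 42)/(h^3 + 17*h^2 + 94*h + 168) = 1/(h + 4)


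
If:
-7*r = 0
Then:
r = 0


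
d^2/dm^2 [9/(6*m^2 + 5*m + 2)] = 18*(-36*m^2 - 30*m + (12*m + 5)^2 - 12)/(6*m^2 + 5*m + 2)^3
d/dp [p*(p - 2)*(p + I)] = 3*p^2 + 2*p*(-2 + I) - 2*I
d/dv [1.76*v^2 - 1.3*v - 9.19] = 3.52*v - 1.3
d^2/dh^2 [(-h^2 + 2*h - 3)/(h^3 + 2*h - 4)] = 2*(-h^6 + 6*h^5 - 12*h^4 - 32*h^3 + 30*h^2 - 36*h - 12)/(h^9 + 6*h^7 - 12*h^6 + 12*h^5 - 48*h^4 + 56*h^3 - 48*h^2 + 96*h - 64)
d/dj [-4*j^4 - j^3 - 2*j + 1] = -16*j^3 - 3*j^2 - 2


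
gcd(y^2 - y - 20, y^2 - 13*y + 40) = y - 5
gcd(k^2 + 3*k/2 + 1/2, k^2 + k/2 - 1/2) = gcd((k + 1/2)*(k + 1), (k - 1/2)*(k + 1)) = k + 1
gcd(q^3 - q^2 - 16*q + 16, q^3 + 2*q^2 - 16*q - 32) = q^2 - 16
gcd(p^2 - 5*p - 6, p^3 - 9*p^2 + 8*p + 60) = p - 6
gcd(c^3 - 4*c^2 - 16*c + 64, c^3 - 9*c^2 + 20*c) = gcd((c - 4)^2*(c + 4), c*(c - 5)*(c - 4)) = c - 4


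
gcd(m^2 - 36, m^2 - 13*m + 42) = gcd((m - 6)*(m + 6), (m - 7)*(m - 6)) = m - 6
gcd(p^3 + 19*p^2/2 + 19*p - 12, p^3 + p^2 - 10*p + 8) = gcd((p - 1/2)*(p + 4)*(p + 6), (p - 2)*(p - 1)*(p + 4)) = p + 4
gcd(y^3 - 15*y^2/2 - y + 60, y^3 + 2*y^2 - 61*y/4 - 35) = y^2 - 3*y/2 - 10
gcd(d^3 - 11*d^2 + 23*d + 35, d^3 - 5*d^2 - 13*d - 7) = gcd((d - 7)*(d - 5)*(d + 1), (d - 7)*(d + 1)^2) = d^2 - 6*d - 7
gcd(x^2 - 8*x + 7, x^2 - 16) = 1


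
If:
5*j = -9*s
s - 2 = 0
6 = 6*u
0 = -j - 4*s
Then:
No Solution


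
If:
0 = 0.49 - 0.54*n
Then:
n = 0.91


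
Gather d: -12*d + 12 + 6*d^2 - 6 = 6*d^2 - 12*d + 6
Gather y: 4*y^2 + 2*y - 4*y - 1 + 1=4*y^2 - 2*y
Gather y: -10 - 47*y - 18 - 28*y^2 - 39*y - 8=-28*y^2 - 86*y - 36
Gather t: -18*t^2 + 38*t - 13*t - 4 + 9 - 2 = -18*t^2 + 25*t + 3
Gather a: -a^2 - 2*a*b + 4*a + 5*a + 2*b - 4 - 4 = -a^2 + a*(9 - 2*b) + 2*b - 8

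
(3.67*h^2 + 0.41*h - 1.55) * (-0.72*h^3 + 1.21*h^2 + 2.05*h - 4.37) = -2.6424*h^5 + 4.1455*h^4 + 9.1356*h^3 - 17.0729*h^2 - 4.9692*h + 6.7735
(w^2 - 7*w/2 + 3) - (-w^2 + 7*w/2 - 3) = 2*w^2 - 7*w + 6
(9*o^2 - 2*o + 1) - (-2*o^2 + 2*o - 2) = 11*o^2 - 4*o + 3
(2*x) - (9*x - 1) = 1 - 7*x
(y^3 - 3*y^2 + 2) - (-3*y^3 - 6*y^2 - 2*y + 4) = 4*y^3 + 3*y^2 + 2*y - 2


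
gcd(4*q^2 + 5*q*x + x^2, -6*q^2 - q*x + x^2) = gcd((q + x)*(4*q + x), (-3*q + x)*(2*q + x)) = 1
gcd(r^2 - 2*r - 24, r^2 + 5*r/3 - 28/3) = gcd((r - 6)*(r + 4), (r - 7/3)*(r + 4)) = r + 4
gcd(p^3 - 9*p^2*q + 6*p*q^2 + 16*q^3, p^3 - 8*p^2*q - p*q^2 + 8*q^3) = p^2 - 7*p*q - 8*q^2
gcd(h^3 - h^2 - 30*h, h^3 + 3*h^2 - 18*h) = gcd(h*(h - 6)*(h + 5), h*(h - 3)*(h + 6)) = h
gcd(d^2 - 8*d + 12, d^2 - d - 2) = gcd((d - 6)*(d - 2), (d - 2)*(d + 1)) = d - 2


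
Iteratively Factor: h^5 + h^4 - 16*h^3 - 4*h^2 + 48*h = (h + 2)*(h^4 - h^3 - 14*h^2 + 24*h) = h*(h + 2)*(h^3 - h^2 - 14*h + 24) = h*(h - 3)*(h + 2)*(h^2 + 2*h - 8) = h*(h - 3)*(h - 2)*(h + 2)*(h + 4)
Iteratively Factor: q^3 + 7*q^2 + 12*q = (q + 3)*(q^2 + 4*q) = (q + 3)*(q + 4)*(q)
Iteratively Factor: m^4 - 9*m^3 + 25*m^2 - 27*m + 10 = (m - 1)*(m^3 - 8*m^2 + 17*m - 10) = (m - 2)*(m - 1)*(m^2 - 6*m + 5) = (m - 2)*(m - 1)^2*(m - 5)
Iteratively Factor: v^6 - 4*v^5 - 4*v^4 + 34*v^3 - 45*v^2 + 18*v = (v)*(v^5 - 4*v^4 - 4*v^3 + 34*v^2 - 45*v + 18) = v*(v - 1)*(v^4 - 3*v^3 - 7*v^2 + 27*v - 18) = v*(v - 1)*(v + 3)*(v^3 - 6*v^2 + 11*v - 6) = v*(v - 1)^2*(v + 3)*(v^2 - 5*v + 6) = v*(v - 3)*(v - 1)^2*(v + 3)*(v - 2)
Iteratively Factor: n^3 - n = (n)*(n^2 - 1) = n*(n - 1)*(n + 1)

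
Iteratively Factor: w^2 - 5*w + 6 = (w - 3)*(w - 2)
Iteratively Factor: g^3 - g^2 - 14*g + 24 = (g - 3)*(g^2 + 2*g - 8) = (g - 3)*(g - 2)*(g + 4)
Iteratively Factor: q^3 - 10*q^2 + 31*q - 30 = (q - 2)*(q^2 - 8*q + 15) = (q - 5)*(q - 2)*(q - 3)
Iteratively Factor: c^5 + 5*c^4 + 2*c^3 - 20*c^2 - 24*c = (c + 2)*(c^4 + 3*c^3 - 4*c^2 - 12*c) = (c + 2)^2*(c^3 + c^2 - 6*c) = (c + 2)^2*(c + 3)*(c^2 - 2*c) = (c - 2)*(c + 2)^2*(c + 3)*(c)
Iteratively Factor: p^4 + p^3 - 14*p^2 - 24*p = (p + 2)*(p^3 - p^2 - 12*p) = (p + 2)*(p + 3)*(p^2 - 4*p) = (p - 4)*(p + 2)*(p + 3)*(p)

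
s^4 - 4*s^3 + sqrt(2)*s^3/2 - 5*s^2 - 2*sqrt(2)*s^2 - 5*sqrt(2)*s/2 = s*(s - 5)*(s + 1)*(s + sqrt(2)/2)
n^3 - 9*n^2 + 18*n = n*(n - 6)*(n - 3)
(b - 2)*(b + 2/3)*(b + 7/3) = b^3 + b^2 - 40*b/9 - 28/9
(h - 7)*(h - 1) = h^2 - 8*h + 7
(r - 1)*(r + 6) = r^2 + 5*r - 6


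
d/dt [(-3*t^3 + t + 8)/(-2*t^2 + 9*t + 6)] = 2*(3*t^4 - 27*t^3 - 26*t^2 + 16*t - 33)/(4*t^4 - 36*t^3 + 57*t^2 + 108*t + 36)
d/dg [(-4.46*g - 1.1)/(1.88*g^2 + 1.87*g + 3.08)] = (8.3848*g^2 + 4.136*g - 11.6798)/(3.5344*g^4 + 7.0312*g^3 + 15.0777*g^2 + 11.5192*g + 9.4864)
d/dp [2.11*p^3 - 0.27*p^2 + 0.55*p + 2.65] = 6.33*p^2 - 0.54*p + 0.55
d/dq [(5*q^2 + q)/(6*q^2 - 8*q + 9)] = (-46*q^2 + 90*q + 9)/(36*q^4 - 96*q^3 + 172*q^2 - 144*q + 81)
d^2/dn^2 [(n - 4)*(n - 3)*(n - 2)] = 6*n - 18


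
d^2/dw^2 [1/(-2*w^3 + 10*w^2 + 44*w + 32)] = ((3*w - 5)*(-w^3 + 5*w^2 + 22*w + 16) + (-3*w^2 + 10*w + 22)^2)/(-w^3 + 5*w^2 + 22*w + 16)^3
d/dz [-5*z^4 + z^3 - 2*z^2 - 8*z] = -20*z^3 + 3*z^2 - 4*z - 8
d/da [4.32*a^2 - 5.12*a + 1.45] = 8.64*a - 5.12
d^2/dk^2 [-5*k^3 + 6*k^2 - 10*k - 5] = 12 - 30*k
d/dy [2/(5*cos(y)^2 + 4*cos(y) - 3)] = 4*(5*cos(y) + 2)*sin(y)/(5*cos(y)^2 + 4*cos(y) - 3)^2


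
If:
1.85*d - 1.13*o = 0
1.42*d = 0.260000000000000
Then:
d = 0.18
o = 0.30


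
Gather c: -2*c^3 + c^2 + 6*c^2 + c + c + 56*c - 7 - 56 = -2*c^3 + 7*c^2 + 58*c - 63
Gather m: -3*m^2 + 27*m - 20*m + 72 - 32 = -3*m^2 + 7*m + 40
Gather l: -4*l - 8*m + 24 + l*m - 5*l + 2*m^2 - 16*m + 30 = l*(m - 9) + 2*m^2 - 24*m + 54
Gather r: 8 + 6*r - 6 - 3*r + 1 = 3*r + 3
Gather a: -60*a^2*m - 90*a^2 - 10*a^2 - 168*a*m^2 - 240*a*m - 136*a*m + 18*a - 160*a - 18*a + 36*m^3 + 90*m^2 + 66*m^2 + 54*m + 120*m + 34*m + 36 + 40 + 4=a^2*(-60*m - 100) + a*(-168*m^2 - 376*m - 160) + 36*m^3 + 156*m^2 + 208*m + 80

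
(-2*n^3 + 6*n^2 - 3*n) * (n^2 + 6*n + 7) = -2*n^5 - 6*n^4 + 19*n^3 + 24*n^2 - 21*n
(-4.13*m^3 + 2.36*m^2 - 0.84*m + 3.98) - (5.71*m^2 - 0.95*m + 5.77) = -4.13*m^3 - 3.35*m^2 + 0.11*m - 1.79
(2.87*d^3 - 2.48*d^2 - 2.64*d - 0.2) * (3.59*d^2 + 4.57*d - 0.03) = 10.3033*d^5 + 4.2127*d^4 - 20.8973*d^3 - 12.7084*d^2 - 0.8348*d + 0.006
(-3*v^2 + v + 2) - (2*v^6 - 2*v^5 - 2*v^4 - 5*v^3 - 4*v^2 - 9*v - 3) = -2*v^6 + 2*v^5 + 2*v^4 + 5*v^3 + v^2 + 10*v + 5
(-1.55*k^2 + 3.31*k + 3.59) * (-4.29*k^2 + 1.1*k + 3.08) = 6.6495*k^4 - 15.9049*k^3 - 16.5341*k^2 + 14.1438*k + 11.0572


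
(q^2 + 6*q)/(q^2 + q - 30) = q/(q - 5)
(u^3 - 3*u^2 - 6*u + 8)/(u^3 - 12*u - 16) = (u - 1)/(u + 2)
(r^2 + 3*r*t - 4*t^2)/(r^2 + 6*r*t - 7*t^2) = (r + 4*t)/(r + 7*t)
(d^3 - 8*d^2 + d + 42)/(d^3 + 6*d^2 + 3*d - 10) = (d^2 - 10*d + 21)/(d^2 + 4*d - 5)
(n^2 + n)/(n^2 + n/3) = 3*(n + 1)/(3*n + 1)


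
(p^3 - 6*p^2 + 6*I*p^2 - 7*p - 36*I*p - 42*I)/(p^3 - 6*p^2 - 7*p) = (p + 6*I)/p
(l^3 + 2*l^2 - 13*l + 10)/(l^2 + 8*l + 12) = (l^3 + 2*l^2 - 13*l + 10)/(l^2 + 8*l + 12)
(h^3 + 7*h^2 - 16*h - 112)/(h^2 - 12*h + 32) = (h^2 + 11*h + 28)/(h - 8)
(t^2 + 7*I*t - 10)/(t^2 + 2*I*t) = (t + 5*I)/t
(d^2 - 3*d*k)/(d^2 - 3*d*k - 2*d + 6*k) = d/(d - 2)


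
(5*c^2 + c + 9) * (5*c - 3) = 25*c^3 - 10*c^2 + 42*c - 27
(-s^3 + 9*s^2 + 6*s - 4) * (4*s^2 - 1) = -4*s^5 + 36*s^4 + 25*s^3 - 25*s^2 - 6*s + 4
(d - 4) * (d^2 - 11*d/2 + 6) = d^3 - 19*d^2/2 + 28*d - 24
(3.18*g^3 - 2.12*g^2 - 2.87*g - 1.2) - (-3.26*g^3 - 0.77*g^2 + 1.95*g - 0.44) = 6.44*g^3 - 1.35*g^2 - 4.82*g - 0.76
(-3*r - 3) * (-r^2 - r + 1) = 3*r^3 + 6*r^2 - 3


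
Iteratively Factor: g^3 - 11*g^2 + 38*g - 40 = (g - 4)*(g^2 - 7*g + 10) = (g - 4)*(g - 2)*(g - 5)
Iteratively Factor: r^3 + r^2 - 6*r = (r)*(r^2 + r - 6) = r*(r + 3)*(r - 2)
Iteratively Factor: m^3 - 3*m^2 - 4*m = (m - 4)*(m^2 + m) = m*(m - 4)*(m + 1)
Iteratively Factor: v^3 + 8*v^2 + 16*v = (v)*(v^2 + 8*v + 16) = v*(v + 4)*(v + 4)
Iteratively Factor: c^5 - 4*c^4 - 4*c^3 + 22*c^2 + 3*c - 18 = (c + 1)*(c^4 - 5*c^3 + c^2 + 21*c - 18) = (c - 3)*(c + 1)*(c^3 - 2*c^2 - 5*c + 6) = (c - 3)^2*(c + 1)*(c^2 + c - 2) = (c - 3)^2*(c - 1)*(c + 1)*(c + 2)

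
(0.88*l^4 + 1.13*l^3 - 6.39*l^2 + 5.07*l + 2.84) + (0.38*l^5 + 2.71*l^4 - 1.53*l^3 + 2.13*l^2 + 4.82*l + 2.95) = 0.38*l^5 + 3.59*l^4 - 0.4*l^3 - 4.26*l^2 + 9.89*l + 5.79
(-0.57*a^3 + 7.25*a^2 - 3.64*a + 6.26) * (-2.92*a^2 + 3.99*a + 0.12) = 1.6644*a^5 - 23.4443*a^4 + 39.4879*a^3 - 31.9328*a^2 + 24.5406*a + 0.7512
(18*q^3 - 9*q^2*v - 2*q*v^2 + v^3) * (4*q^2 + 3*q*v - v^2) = 72*q^5 + 18*q^4*v - 53*q^3*v^2 + 7*q^2*v^3 + 5*q*v^4 - v^5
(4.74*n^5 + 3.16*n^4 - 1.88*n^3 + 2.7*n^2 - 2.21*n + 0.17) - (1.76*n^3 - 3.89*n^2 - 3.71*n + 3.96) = 4.74*n^5 + 3.16*n^4 - 3.64*n^3 + 6.59*n^2 + 1.5*n - 3.79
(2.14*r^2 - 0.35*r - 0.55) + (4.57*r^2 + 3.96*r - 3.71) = 6.71*r^2 + 3.61*r - 4.26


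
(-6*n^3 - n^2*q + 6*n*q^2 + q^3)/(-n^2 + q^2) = 6*n + q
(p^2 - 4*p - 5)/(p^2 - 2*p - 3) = (p - 5)/(p - 3)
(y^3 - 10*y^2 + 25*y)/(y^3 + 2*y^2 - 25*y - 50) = y*(y - 5)/(y^2 + 7*y + 10)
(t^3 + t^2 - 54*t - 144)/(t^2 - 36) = (t^2 - 5*t - 24)/(t - 6)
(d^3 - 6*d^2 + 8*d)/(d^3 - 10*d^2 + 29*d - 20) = d*(d - 2)/(d^2 - 6*d + 5)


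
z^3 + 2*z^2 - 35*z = z*(z - 5)*(z + 7)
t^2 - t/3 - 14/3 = (t - 7/3)*(t + 2)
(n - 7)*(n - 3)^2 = n^3 - 13*n^2 + 51*n - 63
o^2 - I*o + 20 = (o - 5*I)*(o + 4*I)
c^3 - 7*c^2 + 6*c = c*(c - 6)*(c - 1)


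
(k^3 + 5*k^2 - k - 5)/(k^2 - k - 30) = (k^2 - 1)/(k - 6)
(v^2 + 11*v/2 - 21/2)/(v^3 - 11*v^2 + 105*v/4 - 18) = 2*(v + 7)/(2*v^2 - 19*v + 24)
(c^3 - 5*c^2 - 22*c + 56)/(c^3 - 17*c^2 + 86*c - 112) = (c + 4)/(c - 8)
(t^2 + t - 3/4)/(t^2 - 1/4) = (2*t + 3)/(2*t + 1)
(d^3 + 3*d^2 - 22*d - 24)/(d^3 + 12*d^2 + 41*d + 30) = (d - 4)/(d + 5)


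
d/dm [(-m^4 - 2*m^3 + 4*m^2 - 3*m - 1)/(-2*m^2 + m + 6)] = (4*m^5 + m^4 - 28*m^3 - 38*m^2 + 44*m - 17)/(4*m^4 - 4*m^3 - 23*m^2 + 12*m + 36)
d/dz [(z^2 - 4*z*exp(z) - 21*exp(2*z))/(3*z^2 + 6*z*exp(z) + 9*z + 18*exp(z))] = ((-z^2 + 4*z*exp(z) + 21*exp(2*z))*(2*z*exp(z) + 2*z + 8*exp(z) + 3) + 2*(z^2 + 2*z*exp(z) + 3*z + 6*exp(z))*(-2*z*exp(z) + z - 21*exp(2*z) - 2*exp(z)))/(3*(z^2 + 2*z*exp(z) + 3*z + 6*exp(z))^2)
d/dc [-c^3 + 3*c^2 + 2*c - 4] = -3*c^2 + 6*c + 2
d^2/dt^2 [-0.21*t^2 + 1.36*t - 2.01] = -0.420000000000000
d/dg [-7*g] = -7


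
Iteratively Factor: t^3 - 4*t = (t + 2)*(t^2 - 2*t) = (t - 2)*(t + 2)*(t)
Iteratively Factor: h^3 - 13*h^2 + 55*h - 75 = (h - 5)*(h^2 - 8*h + 15) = (h - 5)^2*(h - 3)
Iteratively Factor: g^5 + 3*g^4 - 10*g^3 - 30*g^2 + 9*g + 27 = (g - 1)*(g^4 + 4*g^3 - 6*g^2 - 36*g - 27) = (g - 1)*(g + 1)*(g^3 + 3*g^2 - 9*g - 27) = (g - 3)*(g - 1)*(g + 1)*(g^2 + 6*g + 9) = (g - 3)*(g - 1)*(g + 1)*(g + 3)*(g + 3)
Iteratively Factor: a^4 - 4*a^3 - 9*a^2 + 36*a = (a)*(a^3 - 4*a^2 - 9*a + 36) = a*(a - 3)*(a^2 - a - 12) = a*(a - 4)*(a - 3)*(a + 3)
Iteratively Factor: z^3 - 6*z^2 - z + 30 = (z + 2)*(z^2 - 8*z + 15) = (z - 3)*(z + 2)*(z - 5)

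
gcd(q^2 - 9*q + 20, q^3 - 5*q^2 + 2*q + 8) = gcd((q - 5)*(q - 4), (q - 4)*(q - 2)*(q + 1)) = q - 4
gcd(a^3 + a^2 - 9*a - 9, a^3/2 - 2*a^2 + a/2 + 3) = a^2 - 2*a - 3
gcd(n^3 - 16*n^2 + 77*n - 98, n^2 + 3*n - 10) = n - 2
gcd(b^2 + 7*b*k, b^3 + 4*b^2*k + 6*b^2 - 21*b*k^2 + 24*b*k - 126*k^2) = b + 7*k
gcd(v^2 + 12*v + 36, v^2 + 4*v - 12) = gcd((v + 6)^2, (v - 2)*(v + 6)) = v + 6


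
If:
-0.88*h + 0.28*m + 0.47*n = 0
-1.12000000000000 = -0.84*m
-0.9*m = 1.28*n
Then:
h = -0.08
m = 1.33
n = -0.94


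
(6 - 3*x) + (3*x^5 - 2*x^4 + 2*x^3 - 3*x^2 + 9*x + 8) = 3*x^5 - 2*x^4 + 2*x^3 - 3*x^2 + 6*x + 14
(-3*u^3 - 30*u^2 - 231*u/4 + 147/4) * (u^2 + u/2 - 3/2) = -3*u^5 - 63*u^4/2 - 273*u^3/4 + 423*u^2/8 + 105*u - 441/8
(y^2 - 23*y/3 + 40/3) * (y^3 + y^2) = y^5 - 20*y^4/3 + 17*y^3/3 + 40*y^2/3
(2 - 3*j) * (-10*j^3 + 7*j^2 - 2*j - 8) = 30*j^4 - 41*j^3 + 20*j^2 + 20*j - 16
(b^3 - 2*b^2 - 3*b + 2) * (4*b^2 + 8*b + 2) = 4*b^5 - 26*b^3 - 20*b^2 + 10*b + 4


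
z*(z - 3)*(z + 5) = z^3 + 2*z^2 - 15*z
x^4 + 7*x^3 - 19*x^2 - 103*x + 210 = (x - 3)*(x - 2)*(x + 5)*(x + 7)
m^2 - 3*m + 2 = (m - 2)*(m - 1)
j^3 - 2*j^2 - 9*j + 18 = (j - 3)*(j - 2)*(j + 3)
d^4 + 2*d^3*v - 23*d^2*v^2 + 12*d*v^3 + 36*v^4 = (d - 3*v)*(d - 2*v)*(d + v)*(d + 6*v)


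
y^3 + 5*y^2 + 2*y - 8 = (y - 1)*(y + 2)*(y + 4)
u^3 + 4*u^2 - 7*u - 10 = (u - 2)*(u + 1)*(u + 5)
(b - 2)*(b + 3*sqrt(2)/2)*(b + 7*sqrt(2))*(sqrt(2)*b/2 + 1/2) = sqrt(2)*b^4/2 - sqrt(2)*b^3 + 9*b^3 - 18*b^2 + 59*sqrt(2)*b^2/4 - 59*sqrt(2)*b/2 + 21*b/2 - 21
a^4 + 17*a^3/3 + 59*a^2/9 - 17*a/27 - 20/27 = (a - 1/3)*(a + 1/3)*(a + 5/3)*(a + 4)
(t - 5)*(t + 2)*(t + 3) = t^3 - 19*t - 30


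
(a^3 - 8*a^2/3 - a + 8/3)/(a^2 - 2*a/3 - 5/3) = (3*a^2 - 11*a + 8)/(3*a - 5)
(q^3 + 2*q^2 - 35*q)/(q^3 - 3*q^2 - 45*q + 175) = q/(q - 5)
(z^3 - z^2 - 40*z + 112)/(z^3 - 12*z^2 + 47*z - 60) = (z^2 + 3*z - 28)/(z^2 - 8*z + 15)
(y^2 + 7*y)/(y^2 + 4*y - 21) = y/(y - 3)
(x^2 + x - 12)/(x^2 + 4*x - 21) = (x + 4)/(x + 7)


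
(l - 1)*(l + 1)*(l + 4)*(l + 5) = l^4 + 9*l^3 + 19*l^2 - 9*l - 20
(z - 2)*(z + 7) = z^2 + 5*z - 14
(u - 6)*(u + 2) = u^2 - 4*u - 12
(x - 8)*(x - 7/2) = x^2 - 23*x/2 + 28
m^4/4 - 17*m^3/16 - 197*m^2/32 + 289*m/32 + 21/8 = (m/4 + 1)*(m - 7)*(m - 3/2)*(m + 1/4)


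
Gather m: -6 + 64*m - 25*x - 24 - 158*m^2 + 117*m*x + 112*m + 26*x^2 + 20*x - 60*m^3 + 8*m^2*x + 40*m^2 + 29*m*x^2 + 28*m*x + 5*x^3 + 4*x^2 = -60*m^3 + m^2*(8*x - 118) + m*(29*x^2 + 145*x + 176) + 5*x^3 + 30*x^2 - 5*x - 30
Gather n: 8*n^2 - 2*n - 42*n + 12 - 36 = 8*n^2 - 44*n - 24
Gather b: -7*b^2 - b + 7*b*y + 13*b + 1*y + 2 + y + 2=-7*b^2 + b*(7*y + 12) + 2*y + 4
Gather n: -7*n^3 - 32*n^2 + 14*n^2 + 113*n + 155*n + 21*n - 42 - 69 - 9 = -7*n^3 - 18*n^2 + 289*n - 120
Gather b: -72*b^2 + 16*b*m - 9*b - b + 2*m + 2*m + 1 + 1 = -72*b^2 + b*(16*m - 10) + 4*m + 2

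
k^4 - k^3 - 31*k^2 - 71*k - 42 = (k - 7)*(k + 1)*(k + 2)*(k + 3)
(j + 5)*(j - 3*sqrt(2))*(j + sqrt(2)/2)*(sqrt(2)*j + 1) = sqrt(2)*j^4 - 4*j^3 + 5*sqrt(2)*j^3 - 20*j^2 - 11*sqrt(2)*j^2/2 - 55*sqrt(2)*j/2 - 3*j - 15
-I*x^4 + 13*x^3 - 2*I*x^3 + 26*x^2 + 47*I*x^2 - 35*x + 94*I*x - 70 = (x + 2)*(x + 5*I)*(x + 7*I)*(-I*x + 1)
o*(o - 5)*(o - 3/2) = o^3 - 13*o^2/2 + 15*o/2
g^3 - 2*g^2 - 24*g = g*(g - 6)*(g + 4)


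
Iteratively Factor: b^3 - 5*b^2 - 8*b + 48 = (b + 3)*(b^2 - 8*b + 16) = (b - 4)*(b + 3)*(b - 4)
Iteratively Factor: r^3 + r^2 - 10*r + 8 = (r + 4)*(r^2 - 3*r + 2) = (r - 1)*(r + 4)*(r - 2)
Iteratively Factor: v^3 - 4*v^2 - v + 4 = (v - 1)*(v^2 - 3*v - 4) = (v - 1)*(v + 1)*(v - 4)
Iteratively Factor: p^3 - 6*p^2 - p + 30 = (p - 5)*(p^2 - p - 6) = (p - 5)*(p + 2)*(p - 3)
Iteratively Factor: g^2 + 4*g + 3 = (g + 1)*(g + 3)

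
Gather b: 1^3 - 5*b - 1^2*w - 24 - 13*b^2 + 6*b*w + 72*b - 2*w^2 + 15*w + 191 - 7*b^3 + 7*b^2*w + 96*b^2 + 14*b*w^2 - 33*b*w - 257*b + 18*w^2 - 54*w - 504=-7*b^3 + b^2*(7*w + 83) + b*(14*w^2 - 27*w - 190) + 16*w^2 - 40*w - 336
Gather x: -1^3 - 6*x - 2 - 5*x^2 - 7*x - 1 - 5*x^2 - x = -10*x^2 - 14*x - 4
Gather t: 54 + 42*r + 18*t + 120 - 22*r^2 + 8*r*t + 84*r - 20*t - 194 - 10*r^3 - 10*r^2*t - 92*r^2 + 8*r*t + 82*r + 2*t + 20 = -10*r^3 - 114*r^2 + 208*r + t*(-10*r^2 + 16*r)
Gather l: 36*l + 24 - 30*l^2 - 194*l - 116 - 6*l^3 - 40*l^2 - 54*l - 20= -6*l^3 - 70*l^2 - 212*l - 112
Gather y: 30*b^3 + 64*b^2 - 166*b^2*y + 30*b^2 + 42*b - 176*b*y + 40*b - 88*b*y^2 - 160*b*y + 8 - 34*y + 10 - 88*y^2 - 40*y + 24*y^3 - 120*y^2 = 30*b^3 + 94*b^2 + 82*b + 24*y^3 + y^2*(-88*b - 208) + y*(-166*b^2 - 336*b - 74) + 18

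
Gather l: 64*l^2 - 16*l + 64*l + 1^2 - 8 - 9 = 64*l^2 + 48*l - 16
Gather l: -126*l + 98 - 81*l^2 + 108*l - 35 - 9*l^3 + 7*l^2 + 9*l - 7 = -9*l^3 - 74*l^2 - 9*l + 56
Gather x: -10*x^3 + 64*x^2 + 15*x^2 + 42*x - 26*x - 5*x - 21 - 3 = -10*x^3 + 79*x^2 + 11*x - 24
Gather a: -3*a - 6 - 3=-3*a - 9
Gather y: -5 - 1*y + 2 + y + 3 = 0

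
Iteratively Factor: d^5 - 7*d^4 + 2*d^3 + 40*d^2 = (d - 4)*(d^4 - 3*d^3 - 10*d^2) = d*(d - 4)*(d^3 - 3*d^2 - 10*d) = d*(d - 5)*(d - 4)*(d^2 + 2*d) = d*(d - 5)*(d - 4)*(d + 2)*(d)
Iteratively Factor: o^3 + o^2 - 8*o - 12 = (o - 3)*(o^2 + 4*o + 4) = (o - 3)*(o + 2)*(o + 2)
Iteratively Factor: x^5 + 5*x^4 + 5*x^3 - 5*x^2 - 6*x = (x + 3)*(x^4 + 2*x^3 - x^2 - 2*x) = (x + 2)*(x + 3)*(x^3 - x) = (x + 1)*(x + 2)*(x + 3)*(x^2 - x) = (x - 1)*(x + 1)*(x + 2)*(x + 3)*(x)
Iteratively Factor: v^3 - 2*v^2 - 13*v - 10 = (v + 1)*(v^2 - 3*v - 10) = (v + 1)*(v + 2)*(v - 5)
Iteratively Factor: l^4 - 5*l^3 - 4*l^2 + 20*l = (l - 2)*(l^3 - 3*l^2 - 10*l) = (l - 5)*(l - 2)*(l^2 + 2*l) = (l - 5)*(l - 2)*(l + 2)*(l)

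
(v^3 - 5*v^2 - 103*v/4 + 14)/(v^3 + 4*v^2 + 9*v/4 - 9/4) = (2*v^2 - 9*v - 56)/(2*v^2 + 9*v + 9)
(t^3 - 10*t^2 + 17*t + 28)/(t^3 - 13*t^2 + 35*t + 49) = (t - 4)/(t - 7)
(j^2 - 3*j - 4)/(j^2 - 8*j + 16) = (j + 1)/(j - 4)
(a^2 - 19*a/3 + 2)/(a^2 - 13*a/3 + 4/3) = (a - 6)/(a - 4)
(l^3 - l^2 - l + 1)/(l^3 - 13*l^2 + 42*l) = (l^3 - l^2 - l + 1)/(l*(l^2 - 13*l + 42))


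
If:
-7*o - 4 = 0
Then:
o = -4/7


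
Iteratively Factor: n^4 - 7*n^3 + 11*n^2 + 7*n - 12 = (n - 3)*(n^3 - 4*n^2 - n + 4) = (n - 3)*(n - 1)*(n^2 - 3*n - 4) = (n - 3)*(n - 1)*(n + 1)*(n - 4)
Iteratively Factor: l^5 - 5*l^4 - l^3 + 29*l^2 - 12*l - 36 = (l - 3)*(l^4 - 2*l^3 - 7*l^2 + 8*l + 12) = (l - 3)*(l - 2)*(l^3 - 7*l - 6) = (l - 3)*(l - 2)*(l + 1)*(l^2 - l - 6) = (l - 3)*(l - 2)*(l + 1)*(l + 2)*(l - 3)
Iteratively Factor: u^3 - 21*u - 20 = (u - 5)*(u^2 + 5*u + 4) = (u - 5)*(u + 4)*(u + 1)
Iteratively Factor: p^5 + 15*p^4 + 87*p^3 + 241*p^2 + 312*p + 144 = (p + 3)*(p^4 + 12*p^3 + 51*p^2 + 88*p + 48) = (p + 3)^2*(p^3 + 9*p^2 + 24*p + 16) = (p + 3)^2*(p + 4)*(p^2 + 5*p + 4) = (p + 1)*(p + 3)^2*(p + 4)*(p + 4)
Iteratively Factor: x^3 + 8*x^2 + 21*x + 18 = (x + 3)*(x^2 + 5*x + 6) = (x + 2)*(x + 3)*(x + 3)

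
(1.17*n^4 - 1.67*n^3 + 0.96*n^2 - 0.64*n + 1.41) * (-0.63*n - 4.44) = -0.7371*n^5 - 4.1427*n^4 + 6.81*n^3 - 3.8592*n^2 + 1.9533*n - 6.2604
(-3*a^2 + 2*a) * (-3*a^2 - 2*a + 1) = 9*a^4 - 7*a^2 + 2*a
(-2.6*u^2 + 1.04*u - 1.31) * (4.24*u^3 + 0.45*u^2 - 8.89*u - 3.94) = -11.024*u^5 + 3.2396*u^4 + 18.0276*u^3 + 0.408899999999999*u^2 + 7.5483*u + 5.1614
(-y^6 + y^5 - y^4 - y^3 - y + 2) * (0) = 0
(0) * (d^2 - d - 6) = 0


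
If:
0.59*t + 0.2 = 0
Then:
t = -0.34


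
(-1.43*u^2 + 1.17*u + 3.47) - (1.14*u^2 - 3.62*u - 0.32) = -2.57*u^2 + 4.79*u + 3.79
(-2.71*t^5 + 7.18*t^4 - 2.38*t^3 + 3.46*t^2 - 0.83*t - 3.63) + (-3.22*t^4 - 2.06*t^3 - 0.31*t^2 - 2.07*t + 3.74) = -2.71*t^5 + 3.96*t^4 - 4.44*t^3 + 3.15*t^2 - 2.9*t + 0.11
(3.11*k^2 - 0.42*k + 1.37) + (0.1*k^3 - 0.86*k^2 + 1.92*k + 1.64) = 0.1*k^3 + 2.25*k^2 + 1.5*k + 3.01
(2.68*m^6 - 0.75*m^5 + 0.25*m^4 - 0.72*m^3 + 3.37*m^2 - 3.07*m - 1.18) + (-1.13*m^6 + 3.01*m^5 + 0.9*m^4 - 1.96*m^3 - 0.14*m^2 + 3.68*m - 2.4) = 1.55*m^6 + 2.26*m^5 + 1.15*m^4 - 2.68*m^3 + 3.23*m^2 + 0.61*m - 3.58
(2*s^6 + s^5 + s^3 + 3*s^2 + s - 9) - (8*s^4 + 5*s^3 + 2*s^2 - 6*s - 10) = 2*s^6 + s^5 - 8*s^4 - 4*s^3 + s^2 + 7*s + 1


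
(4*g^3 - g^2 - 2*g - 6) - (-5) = 4*g^3 - g^2 - 2*g - 1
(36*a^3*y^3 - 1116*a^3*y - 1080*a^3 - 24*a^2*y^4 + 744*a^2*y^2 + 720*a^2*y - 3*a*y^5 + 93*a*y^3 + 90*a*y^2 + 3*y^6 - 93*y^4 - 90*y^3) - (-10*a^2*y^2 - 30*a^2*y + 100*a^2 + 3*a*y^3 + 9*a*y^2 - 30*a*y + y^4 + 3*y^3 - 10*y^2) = 36*a^3*y^3 - 1116*a^3*y - 1080*a^3 - 24*a^2*y^4 + 754*a^2*y^2 + 750*a^2*y - 100*a^2 - 3*a*y^5 + 90*a*y^3 + 81*a*y^2 + 30*a*y + 3*y^6 - 94*y^4 - 93*y^3 + 10*y^2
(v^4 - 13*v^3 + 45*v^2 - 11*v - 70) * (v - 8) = v^5 - 21*v^4 + 149*v^3 - 371*v^2 + 18*v + 560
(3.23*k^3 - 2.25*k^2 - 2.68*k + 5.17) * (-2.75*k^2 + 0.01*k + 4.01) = -8.8825*k^5 + 6.2198*k^4 + 20.2998*k^3 - 23.2668*k^2 - 10.6951*k + 20.7317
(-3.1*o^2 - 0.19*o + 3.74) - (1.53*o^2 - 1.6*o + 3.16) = -4.63*o^2 + 1.41*o + 0.58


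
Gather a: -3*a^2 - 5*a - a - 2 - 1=-3*a^2 - 6*a - 3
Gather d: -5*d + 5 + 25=30 - 5*d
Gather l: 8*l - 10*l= -2*l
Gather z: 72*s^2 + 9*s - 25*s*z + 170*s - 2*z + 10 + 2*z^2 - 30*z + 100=72*s^2 + 179*s + 2*z^2 + z*(-25*s - 32) + 110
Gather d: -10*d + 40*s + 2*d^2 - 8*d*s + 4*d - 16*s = 2*d^2 + d*(-8*s - 6) + 24*s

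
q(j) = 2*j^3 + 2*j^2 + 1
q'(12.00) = 912.00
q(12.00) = 3745.00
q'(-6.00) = 192.00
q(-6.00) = -359.00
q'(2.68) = 53.81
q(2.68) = 53.86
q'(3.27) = 77.24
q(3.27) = 92.32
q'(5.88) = 230.97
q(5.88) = 476.74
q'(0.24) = 1.31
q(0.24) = 1.14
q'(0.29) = 1.66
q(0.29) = 1.22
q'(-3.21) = 48.98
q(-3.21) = -44.54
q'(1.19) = 13.26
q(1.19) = 7.20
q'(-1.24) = 4.27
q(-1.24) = 0.26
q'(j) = 6*j^2 + 4*j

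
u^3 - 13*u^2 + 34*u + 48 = (u - 8)*(u - 6)*(u + 1)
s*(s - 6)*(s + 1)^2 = s^4 - 4*s^3 - 11*s^2 - 6*s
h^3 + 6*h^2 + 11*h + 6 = (h + 1)*(h + 2)*(h + 3)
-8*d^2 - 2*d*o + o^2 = (-4*d + o)*(2*d + o)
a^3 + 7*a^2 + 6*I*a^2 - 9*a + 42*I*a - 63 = (a + 7)*(a + 3*I)^2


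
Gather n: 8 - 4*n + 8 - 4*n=16 - 8*n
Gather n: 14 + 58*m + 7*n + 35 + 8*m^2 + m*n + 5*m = 8*m^2 + 63*m + n*(m + 7) + 49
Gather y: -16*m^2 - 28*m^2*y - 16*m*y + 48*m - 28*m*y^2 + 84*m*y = -16*m^2 - 28*m*y^2 + 48*m + y*(-28*m^2 + 68*m)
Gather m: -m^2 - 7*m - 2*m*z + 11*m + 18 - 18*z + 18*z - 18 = -m^2 + m*(4 - 2*z)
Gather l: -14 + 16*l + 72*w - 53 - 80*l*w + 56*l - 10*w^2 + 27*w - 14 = l*(72 - 80*w) - 10*w^2 + 99*w - 81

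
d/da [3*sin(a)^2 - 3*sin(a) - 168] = 3*sin(2*a) - 3*cos(a)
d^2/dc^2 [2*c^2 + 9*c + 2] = 4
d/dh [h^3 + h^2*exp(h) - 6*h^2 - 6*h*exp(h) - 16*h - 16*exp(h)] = h^2*exp(h) + 3*h^2 - 4*h*exp(h) - 12*h - 22*exp(h) - 16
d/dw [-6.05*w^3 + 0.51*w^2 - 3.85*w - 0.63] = -18.15*w^2 + 1.02*w - 3.85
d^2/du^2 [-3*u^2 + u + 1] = -6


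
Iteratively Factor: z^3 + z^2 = (z)*(z^2 + z) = z^2*(z + 1)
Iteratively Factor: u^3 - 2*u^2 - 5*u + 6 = (u + 2)*(u^2 - 4*u + 3) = (u - 1)*(u + 2)*(u - 3)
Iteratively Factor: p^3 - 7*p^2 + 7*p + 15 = (p + 1)*(p^2 - 8*p + 15) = (p - 5)*(p + 1)*(p - 3)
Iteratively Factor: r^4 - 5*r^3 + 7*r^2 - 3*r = (r - 1)*(r^3 - 4*r^2 + 3*r) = (r - 3)*(r - 1)*(r^2 - r) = (r - 3)*(r - 1)^2*(r)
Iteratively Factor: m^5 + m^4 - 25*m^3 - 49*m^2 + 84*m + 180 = (m - 2)*(m^4 + 3*m^3 - 19*m^2 - 87*m - 90) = (m - 2)*(m + 3)*(m^3 - 19*m - 30) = (m - 5)*(m - 2)*(m + 3)*(m^2 + 5*m + 6) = (m - 5)*(m - 2)*(m + 2)*(m + 3)*(m + 3)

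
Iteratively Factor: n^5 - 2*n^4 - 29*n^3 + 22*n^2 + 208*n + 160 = (n + 1)*(n^4 - 3*n^3 - 26*n^2 + 48*n + 160) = (n - 4)*(n + 1)*(n^3 + n^2 - 22*n - 40) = (n - 4)*(n + 1)*(n + 2)*(n^2 - n - 20) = (n - 4)*(n + 1)*(n + 2)*(n + 4)*(n - 5)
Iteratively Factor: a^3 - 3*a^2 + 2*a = (a - 2)*(a^2 - a) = (a - 2)*(a - 1)*(a)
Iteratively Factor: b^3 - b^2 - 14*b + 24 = (b + 4)*(b^2 - 5*b + 6) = (b - 2)*(b + 4)*(b - 3)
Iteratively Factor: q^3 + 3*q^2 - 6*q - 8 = (q - 2)*(q^2 + 5*q + 4) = (q - 2)*(q + 1)*(q + 4)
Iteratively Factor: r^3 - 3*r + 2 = (r + 2)*(r^2 - 2*r + 1) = (r - 1)*(r + 2)*(r - 1)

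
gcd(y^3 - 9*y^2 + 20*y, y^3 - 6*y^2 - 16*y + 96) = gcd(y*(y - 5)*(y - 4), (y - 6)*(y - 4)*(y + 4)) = y - 4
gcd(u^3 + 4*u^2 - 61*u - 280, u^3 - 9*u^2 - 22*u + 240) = u^2 - 3*u - 40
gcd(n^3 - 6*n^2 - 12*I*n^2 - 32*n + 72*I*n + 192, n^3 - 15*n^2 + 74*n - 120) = n - 6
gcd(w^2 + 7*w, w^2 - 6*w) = w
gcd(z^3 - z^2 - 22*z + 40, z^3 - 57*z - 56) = 1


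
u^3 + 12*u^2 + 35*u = u*(u + 5)*(u + 7)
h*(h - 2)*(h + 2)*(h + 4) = h^4 + 4*h^3 - 4*h^2 - 16*h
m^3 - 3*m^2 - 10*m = m*(m - 5)*(m + 2)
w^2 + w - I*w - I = (w + 1)*(w - I)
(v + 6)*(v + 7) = v^2 + 13*v + 42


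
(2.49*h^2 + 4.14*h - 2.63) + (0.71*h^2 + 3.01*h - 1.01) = 3.2*h^2 + 7.15*h - 3.64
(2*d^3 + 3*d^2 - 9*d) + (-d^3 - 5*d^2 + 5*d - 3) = d^3 - 2*d^2 - 4*d - 3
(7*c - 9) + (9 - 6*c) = c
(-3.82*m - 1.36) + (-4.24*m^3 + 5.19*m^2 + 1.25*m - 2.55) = -4.24*m^3 + 5.19*m^2 - 2.57*m - 3.91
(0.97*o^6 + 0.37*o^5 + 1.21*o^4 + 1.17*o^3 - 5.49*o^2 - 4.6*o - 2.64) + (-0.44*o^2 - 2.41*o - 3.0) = 0.97*o^6 + 0.37*o^5 + 1.21*o^4 + 1.17*o^3 - 5.93*o^2 - 7.01*o - 5.64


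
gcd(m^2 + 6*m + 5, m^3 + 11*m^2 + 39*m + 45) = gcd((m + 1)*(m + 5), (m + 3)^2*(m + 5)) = m + 5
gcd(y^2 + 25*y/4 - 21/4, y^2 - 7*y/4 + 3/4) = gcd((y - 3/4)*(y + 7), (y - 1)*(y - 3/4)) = y - 3/4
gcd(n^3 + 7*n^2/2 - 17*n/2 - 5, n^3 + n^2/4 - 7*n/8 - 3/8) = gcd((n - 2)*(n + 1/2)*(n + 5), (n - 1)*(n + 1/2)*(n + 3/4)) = n + 1/2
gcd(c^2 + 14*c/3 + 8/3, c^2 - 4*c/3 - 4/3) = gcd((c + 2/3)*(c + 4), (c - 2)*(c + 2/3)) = c + 2/3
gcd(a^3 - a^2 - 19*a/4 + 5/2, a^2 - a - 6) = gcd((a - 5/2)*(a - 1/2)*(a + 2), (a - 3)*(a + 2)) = a + 2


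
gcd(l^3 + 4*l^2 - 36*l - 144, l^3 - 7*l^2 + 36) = l - 6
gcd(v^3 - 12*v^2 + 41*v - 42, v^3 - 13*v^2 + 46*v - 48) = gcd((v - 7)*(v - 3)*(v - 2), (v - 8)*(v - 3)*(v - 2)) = v^2 - 5*v + 6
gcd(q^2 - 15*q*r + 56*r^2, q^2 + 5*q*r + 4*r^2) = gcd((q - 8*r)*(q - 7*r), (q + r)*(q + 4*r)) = 1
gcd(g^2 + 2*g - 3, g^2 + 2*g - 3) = g^2 + 2*g - 3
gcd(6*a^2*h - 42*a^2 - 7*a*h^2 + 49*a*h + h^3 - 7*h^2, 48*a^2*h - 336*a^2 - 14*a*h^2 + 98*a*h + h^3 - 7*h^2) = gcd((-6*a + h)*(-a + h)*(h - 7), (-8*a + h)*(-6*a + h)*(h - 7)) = 6*a*h - 42*a - h^2 + 7*h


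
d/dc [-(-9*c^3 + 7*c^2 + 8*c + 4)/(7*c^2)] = (9*c^3 + 8*c + 8)/(7*c^3)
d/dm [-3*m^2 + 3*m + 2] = 3 - 6*m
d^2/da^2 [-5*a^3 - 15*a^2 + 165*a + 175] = -30*a - 30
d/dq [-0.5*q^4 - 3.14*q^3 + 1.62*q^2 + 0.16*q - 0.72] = -2.0*q^3 - 9.42*q^2 + 3.24*q + 0.16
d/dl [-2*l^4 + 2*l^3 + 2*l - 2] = -8*l^3 + 6*l^2 + 2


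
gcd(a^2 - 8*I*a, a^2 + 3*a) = a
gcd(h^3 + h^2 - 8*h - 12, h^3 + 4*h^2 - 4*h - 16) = h + 2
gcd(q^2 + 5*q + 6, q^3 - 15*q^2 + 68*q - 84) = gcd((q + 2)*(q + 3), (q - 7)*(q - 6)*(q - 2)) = 1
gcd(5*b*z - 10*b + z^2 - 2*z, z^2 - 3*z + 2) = z - 2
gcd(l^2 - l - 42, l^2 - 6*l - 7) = l - 7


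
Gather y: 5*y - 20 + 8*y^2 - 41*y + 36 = 8*y^2 - 36*y + 16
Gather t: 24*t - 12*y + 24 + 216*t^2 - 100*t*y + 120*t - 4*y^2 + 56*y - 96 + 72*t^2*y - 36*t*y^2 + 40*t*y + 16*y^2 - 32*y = t^2*(72*y + 216) + t*(-36*y^2 - 60*y + 144) + 12*y^2 + 12*y - 72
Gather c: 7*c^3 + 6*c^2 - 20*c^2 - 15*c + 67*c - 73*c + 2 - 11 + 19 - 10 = 7*c^3 - 14*c^2 - 21*c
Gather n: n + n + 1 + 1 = 2*n + 2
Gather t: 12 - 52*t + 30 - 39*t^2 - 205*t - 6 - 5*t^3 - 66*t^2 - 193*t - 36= -5*t^3 - 105*t^2 - 450*t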